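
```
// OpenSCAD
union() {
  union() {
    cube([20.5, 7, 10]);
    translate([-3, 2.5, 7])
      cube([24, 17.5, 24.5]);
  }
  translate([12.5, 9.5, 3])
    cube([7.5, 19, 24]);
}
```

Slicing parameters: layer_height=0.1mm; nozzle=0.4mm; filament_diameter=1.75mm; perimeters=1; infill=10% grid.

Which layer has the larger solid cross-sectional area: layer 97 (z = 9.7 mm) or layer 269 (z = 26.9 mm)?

layer 97 (z = 9.7 mm)

Layer 97 (z = 9.7): the cube is present — its section is the full 20.5×7 rectangle (area 143.50 mm²); the 24×17.5 cube at (-3, 2.5) contributes its full rectangle (area 420.00 mm²); Combining (union): the regions partially overlap — summed areas 563.50 mm² minus the doubly-counted overlap 92.25 mm² gives 471.25 mm² — area = 471.25 mm²; the 7.5×19 cube at (12.5, 9.5) contributes its full rectangle (area 142.50 mm²); Taking the union: the regions partially overlap — summed areas 613.75 mm² minus the doubly-counted overlap 78.75 mm² gives 535.00 mm² — area = 535.00 mm². So its area = 535.00 mm². Layer 269 (z = 26.9): the cube is not intersected at this z (z outside [0, 10]); the cube at (-3, 2.5) (footprint 24×17.5) is included at this height (area 420.00 mm²); Combining (union): only the 24×17.5 cube at (-3, 2.5) is present, so the union is just that shape — area = 420.00 mm²; the cube at (12.5, 9.5) (footprint 7.5×19) is included at this height (area 142.50 mm²); Merging all regions: the regions partially overlap — summed areas 562.50 mm² minus the doubly-counted overlap 78.75 mm² gives 483.75 mm² — area = 483.75 mm². So its area = 483.75 mm². Layer 97 is larger (535.00 vs 483.75 mm²).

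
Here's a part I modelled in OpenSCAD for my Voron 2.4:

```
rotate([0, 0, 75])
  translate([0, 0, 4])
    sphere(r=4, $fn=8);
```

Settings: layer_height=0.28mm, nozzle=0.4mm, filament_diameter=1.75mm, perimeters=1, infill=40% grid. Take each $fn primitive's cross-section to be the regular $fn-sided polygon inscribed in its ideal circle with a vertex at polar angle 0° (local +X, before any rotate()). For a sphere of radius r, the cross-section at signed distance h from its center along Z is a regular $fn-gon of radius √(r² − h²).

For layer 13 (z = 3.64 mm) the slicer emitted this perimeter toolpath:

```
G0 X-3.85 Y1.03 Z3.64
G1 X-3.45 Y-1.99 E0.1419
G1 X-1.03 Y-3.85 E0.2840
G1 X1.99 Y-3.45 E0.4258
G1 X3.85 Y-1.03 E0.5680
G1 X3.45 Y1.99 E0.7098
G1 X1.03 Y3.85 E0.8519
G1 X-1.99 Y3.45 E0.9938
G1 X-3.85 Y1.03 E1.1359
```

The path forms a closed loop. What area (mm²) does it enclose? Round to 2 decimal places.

44.90 mm²

Apply the shoelace formula to the sequence of (X, Y) vertices; enclosed area = 44.90 mm².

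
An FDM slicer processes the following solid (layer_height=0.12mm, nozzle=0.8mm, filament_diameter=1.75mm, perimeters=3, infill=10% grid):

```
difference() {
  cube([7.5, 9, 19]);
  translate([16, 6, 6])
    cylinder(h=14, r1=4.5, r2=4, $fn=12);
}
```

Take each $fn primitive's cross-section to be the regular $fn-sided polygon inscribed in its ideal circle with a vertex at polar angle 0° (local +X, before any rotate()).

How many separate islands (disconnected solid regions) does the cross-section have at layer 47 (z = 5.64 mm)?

At z = 5.64 mm: the cube is present — its section is the full 7.5×9 rectangle; the cone at (16, 6) does not reach this height (z outside [6, 20]); After the difference (first − rest): none of the subtracted shapes is present at this height, so the 7.5×9 cube is unchanged — 1 connected region. Overall, the cross-section is a single solid region. Island count = 1.

1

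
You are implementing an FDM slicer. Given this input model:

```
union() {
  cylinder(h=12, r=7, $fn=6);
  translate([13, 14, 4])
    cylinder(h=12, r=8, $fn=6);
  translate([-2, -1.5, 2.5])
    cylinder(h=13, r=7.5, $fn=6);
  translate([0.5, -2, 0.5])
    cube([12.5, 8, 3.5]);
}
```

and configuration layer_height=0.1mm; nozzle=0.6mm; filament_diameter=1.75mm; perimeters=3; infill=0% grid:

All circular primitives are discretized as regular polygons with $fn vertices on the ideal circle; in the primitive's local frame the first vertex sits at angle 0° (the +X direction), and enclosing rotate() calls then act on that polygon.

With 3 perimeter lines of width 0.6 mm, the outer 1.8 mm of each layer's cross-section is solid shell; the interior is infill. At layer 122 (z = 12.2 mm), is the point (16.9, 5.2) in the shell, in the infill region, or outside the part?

At z = 12.2 mm: the cylinder does not reach this height (z outside [0, 12]); the r=8 cylinder at (13, 14) contributes a regular 6-gon of circumradius 8; the r=7.5 cylinder at (-2, -1.5) gives a regular 6-gon of circumradius 7.5 (constant along its height); the cube at (0.5, -2) is not intersected at this z (z outside [0.5, 4]); Combining (union): the 2 present regions are separate (no shared area or edge), so areas and boundary lengths simply add and each stays a separate island — 2 connected regions. Overall, the cross-section has 2 separate islands. The nearest boundary edge runs (17.00, 7.07)→(9.00, 7.07); distance from the point to it = 1.87 mm. The point is not inside any of the regions above, so it lies outside the cross-section (1.87 mm from the nearest boundary).

outside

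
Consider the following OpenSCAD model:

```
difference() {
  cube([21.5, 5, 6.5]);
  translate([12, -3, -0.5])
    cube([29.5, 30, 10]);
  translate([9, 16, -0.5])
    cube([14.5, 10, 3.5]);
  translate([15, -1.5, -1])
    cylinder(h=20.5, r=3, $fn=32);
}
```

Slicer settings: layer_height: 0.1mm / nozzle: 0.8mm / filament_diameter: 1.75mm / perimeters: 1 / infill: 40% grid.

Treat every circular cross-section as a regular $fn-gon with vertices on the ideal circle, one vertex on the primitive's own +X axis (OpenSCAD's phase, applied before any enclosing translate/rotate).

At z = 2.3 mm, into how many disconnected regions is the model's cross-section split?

1

At z = 2.3 mm: the 21.5×5 cube contributes its full rectangle; the cube at (12, -3) (footprint 29.5×30) is included at this height; the cube at (9, 16) (footprint 14.5×10) is included at this height; the cylinder at (15, -1.5): section is a regular 32-gon, circumradius r=3; Taking the first minus the rest: starting from the 21.5×5 cube, the 29.5×30 cube at (12, -3) partially overlaps it — only the 47.50 mm² overlap (of its 885.00 mm²) is removed, clipping the outline; the 14.5×10 cube at (9, 16) misses the remaining region (no effect); the r=3 cylinder at (15, -1.5) misses the remaining region (no effect) — 1 connected region. The result has 1 disconnected region.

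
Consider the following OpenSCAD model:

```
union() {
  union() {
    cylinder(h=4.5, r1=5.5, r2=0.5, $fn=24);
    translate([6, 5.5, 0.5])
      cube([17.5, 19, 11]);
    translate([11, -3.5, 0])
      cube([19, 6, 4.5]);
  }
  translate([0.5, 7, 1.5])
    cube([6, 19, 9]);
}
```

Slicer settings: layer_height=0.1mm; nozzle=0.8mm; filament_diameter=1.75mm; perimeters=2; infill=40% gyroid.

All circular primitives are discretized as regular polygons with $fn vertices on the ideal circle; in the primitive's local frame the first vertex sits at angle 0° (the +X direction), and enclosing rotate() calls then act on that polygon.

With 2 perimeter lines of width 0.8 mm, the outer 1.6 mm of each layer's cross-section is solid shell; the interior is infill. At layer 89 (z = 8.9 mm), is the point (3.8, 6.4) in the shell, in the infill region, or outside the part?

outside

At z = 8.9 mm: the cone is not intersected at this z (z outside [0, 4.5]); the cube at (6, 5.5) (footprint 17.5×19) is included at this height; the cube at (11, -3.5) does not reach this height (z outside [0, 4.5]); Combining (union): only the 17.5×19 cube at (6, 5.5) is present, so the union is just that shape — 1 connected region; the cube at (0.5, 7) is present — its section is the full 6×19 rectangle; Taking the union: the regions partially overlap (shared area 8.75 mm²), so overlapping operands fuse into one piece — 1 connected region. Overall, the cross-section is a single solid region. The nearest boundary edge runs (6.00, 7.00)→(0.50, 7.00); distance from the point to it = 0.60 mm. The point is not inside any of the regions above, so it lies outside the cross-section (0.60 mm from the nearest boundary).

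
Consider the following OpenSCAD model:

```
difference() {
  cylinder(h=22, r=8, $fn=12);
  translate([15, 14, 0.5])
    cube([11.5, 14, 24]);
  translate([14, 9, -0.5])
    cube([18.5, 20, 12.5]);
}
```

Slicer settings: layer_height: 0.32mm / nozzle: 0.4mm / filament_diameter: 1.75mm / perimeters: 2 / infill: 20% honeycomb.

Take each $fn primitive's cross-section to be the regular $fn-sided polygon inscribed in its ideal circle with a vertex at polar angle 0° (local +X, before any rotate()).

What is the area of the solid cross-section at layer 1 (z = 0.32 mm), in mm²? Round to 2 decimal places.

At z = 0.32 mm: the r=8 cylinder contributes a regular 12-gon of circumradius 8 (area = (12/2)·8.000²·sin(360°/12) = 192.00 mm²); the cube at (15, 14) is absent (z outside [0.5, 24.5]); the 18.5×20 cube at (14, 9) contributes its full rectangle (area 370.00 mm²); Subtracting the remaining from the first: starting from the r=8 cylinder (192.00 mm²), the 18.5×20 cube at (14, 9) misses the remaining region (no effect) — area = 192.00 mm². Overall, the cross-section is a single solid region. Net area = 192.00 mm².

192.00 mm²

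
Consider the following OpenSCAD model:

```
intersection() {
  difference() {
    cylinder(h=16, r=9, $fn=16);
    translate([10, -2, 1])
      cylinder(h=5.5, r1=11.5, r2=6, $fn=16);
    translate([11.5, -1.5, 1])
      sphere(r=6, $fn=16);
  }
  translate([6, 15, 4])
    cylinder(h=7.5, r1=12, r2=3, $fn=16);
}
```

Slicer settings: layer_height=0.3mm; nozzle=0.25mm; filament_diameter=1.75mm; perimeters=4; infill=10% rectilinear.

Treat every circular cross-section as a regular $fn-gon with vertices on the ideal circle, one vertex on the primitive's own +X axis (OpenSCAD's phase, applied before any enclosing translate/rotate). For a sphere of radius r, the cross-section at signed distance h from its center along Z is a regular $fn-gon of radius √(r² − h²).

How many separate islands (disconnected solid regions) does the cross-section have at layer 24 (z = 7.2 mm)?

At z = 7.2 mm: the cylinder: section is a regular 16-gon, circumradius r=9; the cone at (10, -2) is not intersected at this z (z outside [1, 6.5]); the sphere at (11.5, -1.5) is absent (|z−center|=6.200 > r=6); Taking the first minus the rest: none of the subtracted shapes is present at this height, so the r=9 cylinder is unchanged — 1 connected region; the cone at (6, 15) (r1=12→r2=3) has section circumradius 8.160 here — a regular 16-gon; Keeping only the common overlap: the cone at (6, 15) partially overlaps that combined region; clipping to the common part keeps 2.54 mm² — 1 connected region. Overall, the cross-section is a single solid region. Island count = 1.

1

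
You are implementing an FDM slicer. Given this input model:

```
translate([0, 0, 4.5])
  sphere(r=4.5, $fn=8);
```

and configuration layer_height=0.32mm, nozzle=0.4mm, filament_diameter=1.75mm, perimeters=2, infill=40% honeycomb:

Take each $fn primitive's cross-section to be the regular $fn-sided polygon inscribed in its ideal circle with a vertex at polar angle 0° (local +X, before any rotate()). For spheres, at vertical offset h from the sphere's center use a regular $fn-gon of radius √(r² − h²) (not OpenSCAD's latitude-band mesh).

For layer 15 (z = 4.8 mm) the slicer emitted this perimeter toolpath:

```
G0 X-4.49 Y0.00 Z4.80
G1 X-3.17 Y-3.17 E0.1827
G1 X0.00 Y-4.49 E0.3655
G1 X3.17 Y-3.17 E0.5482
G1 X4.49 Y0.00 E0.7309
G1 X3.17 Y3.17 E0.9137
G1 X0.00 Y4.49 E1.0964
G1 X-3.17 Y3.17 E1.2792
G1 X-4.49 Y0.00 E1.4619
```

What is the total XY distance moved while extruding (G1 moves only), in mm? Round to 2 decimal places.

27.47 mm

Sum the Euclidean lengths of each G1 segment: total = 27.47 mm.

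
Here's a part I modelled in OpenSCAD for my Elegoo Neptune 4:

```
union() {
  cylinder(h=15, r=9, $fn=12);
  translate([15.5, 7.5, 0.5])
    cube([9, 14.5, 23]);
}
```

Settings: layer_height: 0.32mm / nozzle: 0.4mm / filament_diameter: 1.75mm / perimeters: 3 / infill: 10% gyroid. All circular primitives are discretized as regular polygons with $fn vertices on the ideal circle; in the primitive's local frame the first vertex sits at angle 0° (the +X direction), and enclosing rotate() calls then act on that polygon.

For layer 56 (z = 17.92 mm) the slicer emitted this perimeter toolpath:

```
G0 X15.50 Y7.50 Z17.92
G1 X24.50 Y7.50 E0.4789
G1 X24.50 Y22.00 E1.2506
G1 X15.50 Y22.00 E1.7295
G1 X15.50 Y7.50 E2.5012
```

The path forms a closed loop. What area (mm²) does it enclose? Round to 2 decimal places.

130.50 mm²

Apply the shoelace formula to the sequence of (X, Y) vertices; enclosed area = 130.50 mm².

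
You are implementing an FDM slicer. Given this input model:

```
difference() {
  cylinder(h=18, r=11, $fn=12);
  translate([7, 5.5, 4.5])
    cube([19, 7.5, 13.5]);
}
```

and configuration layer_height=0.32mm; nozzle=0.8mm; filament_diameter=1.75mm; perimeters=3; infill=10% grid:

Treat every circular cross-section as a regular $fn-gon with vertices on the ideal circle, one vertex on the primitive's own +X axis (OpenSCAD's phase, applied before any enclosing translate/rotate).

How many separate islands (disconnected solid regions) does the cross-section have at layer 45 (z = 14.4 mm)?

At z = 14.4 mm: the r=11 cylinder contributes a regular 12-gon of circumradius 11; the cube at (7, 5.5) (footprint 19×7.5) is included at this height; Subtracting the remaining from the first: starting from the r=11 cylinder, the 19×7.5 cube at (7, 5.5) partially overlaps it — only the 3.19 mm² overlap (of its 142.50 mm²) is removed, clipping the outline — 1 connected region. Overall, the cross-section is a single solid region. Island count = 1.

1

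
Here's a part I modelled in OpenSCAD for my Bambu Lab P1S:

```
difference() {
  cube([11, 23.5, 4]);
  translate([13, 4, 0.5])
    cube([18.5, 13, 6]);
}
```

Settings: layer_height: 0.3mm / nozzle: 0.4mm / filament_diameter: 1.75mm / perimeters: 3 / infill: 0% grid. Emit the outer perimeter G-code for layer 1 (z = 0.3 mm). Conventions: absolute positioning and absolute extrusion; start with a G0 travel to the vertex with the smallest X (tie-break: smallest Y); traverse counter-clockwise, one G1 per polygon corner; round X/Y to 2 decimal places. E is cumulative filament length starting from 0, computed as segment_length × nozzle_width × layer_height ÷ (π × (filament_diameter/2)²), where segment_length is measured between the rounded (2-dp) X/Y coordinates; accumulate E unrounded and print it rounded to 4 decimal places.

G0 X0.00 Y0.00 Z0.30
G1 X11.00 Y0.00 E0.5488
G1 X11.00 Y23.50 E1.7212
G1 X0.00 Y23.50 E2.2700
G1 X0.00 Y0.00 E3.4424

At z = 0.3 mm: the 11×23.5 cube contributes its full rectangle; the cube at (13, 4) is not intersected at this z (z outside [0.5, 6.5]); After the difference (first − rest): none of the subtracted shapes is present at this height, so the 11×23.5 cube is unchanged — 1 connected region. The outline is a single polygon with 4 vertices. Extrusion per mm of travel: 0.4 × 0.3 / (π × 0.875²) = 0.049890. Accumulating E over each segment gives final E = 3.4424.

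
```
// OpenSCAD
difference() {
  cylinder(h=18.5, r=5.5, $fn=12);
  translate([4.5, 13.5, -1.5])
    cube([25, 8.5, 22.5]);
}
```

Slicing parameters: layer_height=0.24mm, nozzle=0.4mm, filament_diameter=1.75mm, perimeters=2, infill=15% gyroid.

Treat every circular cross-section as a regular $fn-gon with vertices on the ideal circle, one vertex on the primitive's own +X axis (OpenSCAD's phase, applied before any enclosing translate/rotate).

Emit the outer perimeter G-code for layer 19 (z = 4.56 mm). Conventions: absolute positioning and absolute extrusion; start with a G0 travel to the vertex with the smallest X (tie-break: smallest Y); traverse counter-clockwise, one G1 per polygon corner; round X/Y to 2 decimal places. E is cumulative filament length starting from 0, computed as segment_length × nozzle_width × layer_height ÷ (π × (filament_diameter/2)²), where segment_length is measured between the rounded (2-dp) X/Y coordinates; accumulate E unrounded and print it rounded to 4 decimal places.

At z = 4.56 mm: the r=5.5 cylinder contributes a regular 12-gon of circumradius 5.5; the cube at (4.5, 13.5) (footprint 25×8.5) is included at this height; After the difference (first − rest): starting from the r=5.5 cylinder, the 25×8.5 cube at (4.5, 13.5) misses the remaining region (no effect) — 1 connected region. The outline is a single polygon with 12 vertices. Extrusion per mm of travel: 0.4 × 0.24 / (π × 0.875²) = 0.039912. Accumulating E over each segment gives final E = 1.3631.

G0 X-5.50 Y0.00 Z4.56
G1 X-4.76 Y-2.75 E0.1137
G1 X-2.75 Y-4.76 E0.2271
G1 X0.00 Y-5.50 E0.3408
G1 X2.75 Y-4.76 E0.4544
G1 X4.76 Y-2.75 E0.5679
G1 X5.50 Y0.00 E0.6816
G1 X4.76 Y2.75 E0.7952
G1 X2.75 Y4.76 E0.9087
G1 X0.00 Y5.50 E1.0223
G1 X-2.75 Y4.76 E1.1360
G1 X-4.76 Y2.75 E1.2495
G1 X-5.50 Y0.00 E1.3631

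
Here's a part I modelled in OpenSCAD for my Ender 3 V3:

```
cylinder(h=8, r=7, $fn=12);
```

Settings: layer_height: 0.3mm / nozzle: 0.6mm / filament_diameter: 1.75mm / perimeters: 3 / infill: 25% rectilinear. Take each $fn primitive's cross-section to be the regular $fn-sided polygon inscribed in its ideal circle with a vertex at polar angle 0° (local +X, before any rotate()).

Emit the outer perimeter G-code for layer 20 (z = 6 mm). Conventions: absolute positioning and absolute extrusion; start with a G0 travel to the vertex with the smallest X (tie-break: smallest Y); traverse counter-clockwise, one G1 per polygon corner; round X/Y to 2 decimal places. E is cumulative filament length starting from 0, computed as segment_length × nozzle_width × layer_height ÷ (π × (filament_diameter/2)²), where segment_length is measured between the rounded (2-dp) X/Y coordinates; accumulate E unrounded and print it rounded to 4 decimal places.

At z = 6 mm: the cylinder: section is a regular 12-gon, circumradius r=7. The outline is a single polygon with 12 vertices. Extrusion per mm of travel: 0.6 × 0.3 / (π × 0.875²) = 0.074835. Accumulating E over each segment gives final E = 3.2534.

G0 X-7.00 Y0.00 Z6.00
G1 X-6.06 Y-3.50 E0.2712
G1 X-3.50 Y-6.06 E0.5421
G1 X0.00 Y-7.00 E0.8133
G1 X3.50 Y-6.06 E1.0845
G1 X6.06 Y-3.50 E1.3555
G1 X7.00 Y0.00 E1.6267
G1 X6.06 Y3.50 E1.8979
G1 X3.50 Y6.06 E2.1688
G1 X0.00 Y7.00 E2.4400
G1 X-3.50 Y6.06 E2.7112
G1 X-6.06 Y3.50 E2.9822
G1 X-7.00 Y0.00 E3.2534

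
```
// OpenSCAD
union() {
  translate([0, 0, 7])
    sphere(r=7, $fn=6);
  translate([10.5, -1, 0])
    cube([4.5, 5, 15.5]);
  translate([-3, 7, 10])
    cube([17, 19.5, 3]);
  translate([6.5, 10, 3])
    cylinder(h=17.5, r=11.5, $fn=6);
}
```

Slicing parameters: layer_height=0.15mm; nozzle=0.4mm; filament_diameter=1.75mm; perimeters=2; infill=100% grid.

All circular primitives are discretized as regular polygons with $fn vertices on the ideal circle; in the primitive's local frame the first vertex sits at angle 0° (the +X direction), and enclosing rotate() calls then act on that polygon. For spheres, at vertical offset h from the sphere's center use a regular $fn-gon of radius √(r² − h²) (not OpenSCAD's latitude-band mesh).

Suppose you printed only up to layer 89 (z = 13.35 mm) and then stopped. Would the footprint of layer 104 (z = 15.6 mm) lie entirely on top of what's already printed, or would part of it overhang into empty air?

Compare the two slices. At z = 13.35: the r=7 sphere slices to a regular 6-gon of circumradius 2.946 (√(r²−h²) with h=6.35 from center) (area = (6/2)·2.946²·sin(360°/6) = 22.54 mm²); the cube at (10.5, -1) (footprint 4.5×5) is included at this height (area 22.50 mm²); the cube at (-3, 7) is not intersected at this z (z outside [10, 13]); the r=11.5 cylinder at (6.5, 10) contributes a regular 6-gon of circumradius 11.5 (area = (6/2)·11.500²·sin(360°/6) = 343.60 mm²); Taking the union: the regions partially overlap — summed areas 388.64 mm² minus the doubly-counted overlap 16.91 mm² gives 371.73 mm² — area = 371.73 mm². At z = 15.6: the sphere is absent (|z−center|=8.600 > r=7); the cube at (10.5, -1) does not reach this height (z outside [0, 15.5]); the cube at (-3, 7) does not reach this height (z outside [10, 13]); the r=11.5 cylinder at (6.5, 10) gives a regular 6-gon of circumradius 11.5 (constant along its height) (area = (6/2)·11.500²·sin(360°/6) = 343.60 mm²); Taking the union: only the r=11.5 cylinder at (6.5, 10) is present, so the union is just that shape — area = 343.60 mm². Checking containment: the cross-section at z = 15.6 is a subset of the cross-section at z = 13.35.

entirely on top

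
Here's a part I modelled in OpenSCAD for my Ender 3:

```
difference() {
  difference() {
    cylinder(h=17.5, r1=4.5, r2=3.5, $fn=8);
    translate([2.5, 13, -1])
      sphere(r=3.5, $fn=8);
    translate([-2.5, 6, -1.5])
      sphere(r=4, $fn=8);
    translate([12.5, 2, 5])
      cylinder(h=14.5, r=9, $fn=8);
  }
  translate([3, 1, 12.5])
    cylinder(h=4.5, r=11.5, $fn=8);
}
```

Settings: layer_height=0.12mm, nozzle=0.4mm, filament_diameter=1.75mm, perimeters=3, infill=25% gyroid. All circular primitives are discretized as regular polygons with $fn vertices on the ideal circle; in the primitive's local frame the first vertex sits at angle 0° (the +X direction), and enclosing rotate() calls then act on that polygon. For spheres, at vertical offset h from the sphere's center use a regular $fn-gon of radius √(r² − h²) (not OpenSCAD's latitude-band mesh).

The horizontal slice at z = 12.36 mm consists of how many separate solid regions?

1

At z = 12.36 mm: the cone contributes a regular 8-gon of circumradius 3.794 (interpolated between r1=4.5 and r2=3.5 at t=0.706); the sphere at (2.5, 13) does not reach this height (|z−center|=13.360 > r=3.5); the sphere at (-2.5, 6) is absent (|z−center|=13.860 > r=4); the r=9 cylinder at (12.5, 2) gives a regular 8-gon of circumradius 9 (constant along its height); Subtracting the remaining from the first: starting from the cone, the r=9 cylinder at (12.5, 2) misses the remaining region (no effect) — 1 connected region; the cylinder at (3, 1) is absent (z outside [12.5, 17]); Taking the first minus the rest: none of the subtracted shapes is present at this height, so that combined region is unchanged — 1 connected region. The result has 1 disconnected region.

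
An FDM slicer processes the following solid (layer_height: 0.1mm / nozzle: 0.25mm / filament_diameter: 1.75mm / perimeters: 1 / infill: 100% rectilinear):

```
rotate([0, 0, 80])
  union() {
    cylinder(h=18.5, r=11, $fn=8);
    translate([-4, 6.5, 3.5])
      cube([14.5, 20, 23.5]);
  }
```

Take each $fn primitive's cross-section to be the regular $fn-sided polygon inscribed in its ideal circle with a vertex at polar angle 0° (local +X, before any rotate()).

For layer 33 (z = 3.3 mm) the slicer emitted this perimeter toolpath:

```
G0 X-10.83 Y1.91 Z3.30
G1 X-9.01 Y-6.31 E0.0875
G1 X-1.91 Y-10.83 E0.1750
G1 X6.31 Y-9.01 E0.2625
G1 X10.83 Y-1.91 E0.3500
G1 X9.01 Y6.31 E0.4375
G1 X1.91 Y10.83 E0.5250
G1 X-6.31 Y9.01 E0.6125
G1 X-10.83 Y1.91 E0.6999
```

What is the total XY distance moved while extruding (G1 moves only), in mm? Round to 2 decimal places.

67.34 mm

Sum the Euclidean lengths of each G1 segment: total = 67.34 mm.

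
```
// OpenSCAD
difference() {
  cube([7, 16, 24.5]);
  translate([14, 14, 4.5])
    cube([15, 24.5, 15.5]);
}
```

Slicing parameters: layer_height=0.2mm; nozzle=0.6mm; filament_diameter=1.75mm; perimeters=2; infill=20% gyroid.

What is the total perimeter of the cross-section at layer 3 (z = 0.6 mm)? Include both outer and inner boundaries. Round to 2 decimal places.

46.00 mm

At z = 0.6 mm: the 7×16 cube contributes its full rectangle (perimeter 46.00 mm); the cube at (14, 14) does not reach this height (z outside [4.5, 20]); Taking the first minus the rest: none of the subtracted shapes is present at this height, so the 7×16 cube is unchanged — boundary = 46.00 mm. Overall, the cross-section is a single solid region. Total boundary length (outer) = 46.00 mm.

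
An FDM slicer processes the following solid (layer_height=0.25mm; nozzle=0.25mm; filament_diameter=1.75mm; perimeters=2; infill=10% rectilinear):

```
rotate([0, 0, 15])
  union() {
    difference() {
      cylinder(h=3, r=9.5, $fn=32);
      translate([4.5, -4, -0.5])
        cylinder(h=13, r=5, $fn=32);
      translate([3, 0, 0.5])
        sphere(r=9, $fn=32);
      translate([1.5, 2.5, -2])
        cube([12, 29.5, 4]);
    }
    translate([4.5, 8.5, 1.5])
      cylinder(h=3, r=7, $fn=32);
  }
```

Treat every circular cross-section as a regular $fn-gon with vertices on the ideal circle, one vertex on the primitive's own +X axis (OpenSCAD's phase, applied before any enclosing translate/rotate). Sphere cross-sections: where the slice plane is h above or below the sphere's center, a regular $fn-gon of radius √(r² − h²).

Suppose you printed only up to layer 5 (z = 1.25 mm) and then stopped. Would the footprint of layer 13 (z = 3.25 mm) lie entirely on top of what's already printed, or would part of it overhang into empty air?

Compare the two slices. At z = 1.25: the cylinder: section is a regular 32-gon, circumradius r=9.5 (area = (32/2)·9.500²·sin(360°/32) = 281.71 mm²); the cylinder at (4.5, -4): section is a regular 32-gon, circumradius r=5 (area = (32/2)·5.000²·sin(360°/32) = 78.04 mm²); the r=9 sphere at (3, 0) slices to a regular 32-gon of circumradius 8.969 (√(r²−h²) with h=0.75 from center) (area = (32/2)·8.969²·sin(360°/32) = 251.08 mm²); the cube at (1.5, 2.5) (footprint 12×29.5) is included at this height (area 354.00 mm²); Subtracting the remaining from the first: starting from the r=9.5 cylinder (281.71 mm²), the r=5 cylinder at (4.5, -4) partially overlaps it — only the 68.11 mm² overlap (of its 78.04 mm²) is removed, clipping the outline; the r=9 sphere at (3, 0) partially overlaps it — only the 142.44 mm² overlap (of its 251.08 mm²) is removed, clipping the outline; the 12×29.5 cube at (1.5, 2.5) partially overlaps it — only the 0.44 mm² overlap (of its 354.00 mm²) is removed, clipping the outline — area = 70.72 mm²; the cylinder at (4.5, 8.5) does not reach this height (z outside [1.5, 4.5]); Combining (union): only that combined region is present, so the union is just that shape — area = 70.72 mm²; (rotated 15° about Z; rotation is an isometry so areas/perimeters/island counts are preserved). At z = 3.25: the cylinder is absent (z outside [0, 3]); the cylinder at (4.5, -4): section is a regular 32-gon, circumradius r=5 (area = (32/2)·5.000²·sin(360°/32) = 78.04 mm²); the sphere at (3, 0): section is a regular 32-gon, circumradius = √(r²−h²) = √(9²−2.75²) = 8.570 (area = (32/2)·8.570²·sin(360°/32) = 229.23 mm²); the cube at (1.5, 2.5) is absent (z outside [-2, 2]); Taking the first minus the rest: the first operand is absent here, so nothing remains; the r=7 cylinder at (4.5, 8.5) contributes a regular 32-gon of circumradius 7 (area = (32/2)·7.000²·sin(360°/32) = 152.95 mm²); Taking the union: only the r=7 cylinder at (4.5, 8.5) is present, so the union is just that shape — area = 152.95 mm²; (rotated 15° about Z; rotation is an isometry so areas/perimeters/island counts are preserved). Checking containment: at z = 3.25 the cross-section extends beyond the z = 1.25 cross-section by about 148.05 mm².

part overhangs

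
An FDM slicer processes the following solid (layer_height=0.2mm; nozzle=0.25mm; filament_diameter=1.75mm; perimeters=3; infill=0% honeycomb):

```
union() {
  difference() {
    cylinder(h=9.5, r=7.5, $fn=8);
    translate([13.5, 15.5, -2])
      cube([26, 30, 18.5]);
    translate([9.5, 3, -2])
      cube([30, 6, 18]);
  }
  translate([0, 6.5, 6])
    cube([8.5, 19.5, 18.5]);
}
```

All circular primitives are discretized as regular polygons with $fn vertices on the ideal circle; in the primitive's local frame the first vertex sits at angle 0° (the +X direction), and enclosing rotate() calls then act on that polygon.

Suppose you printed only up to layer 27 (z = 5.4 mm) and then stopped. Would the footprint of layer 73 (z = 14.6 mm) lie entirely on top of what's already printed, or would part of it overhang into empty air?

part overhangs

Compare the two slices. At z = 5.4: the r=7.5 cylinder gives a regular 8-gon of circumradius 7.5 (constant along its height) (area = (8/2)·7.500²·sin(360°/8) = 159.10 mm²); the 26×30 cube at (13.5, 15.5) contributes its full rectangle (area 780.00 mm²); the 30×6 cube at (9.5, 3) contributes its full rectangle (area 180.00 mm²); After the difference (first − rest): starting from the r=7.5 cylinder (159.10 mm²), the 26×30 cube at (13.5, 15.5) misses the remaining region (no effect); the 30×6 cube at (9.5, 3) misses the remaining region (no effect) — area = 159.10 mm²; the cube at (0, 6.5) does not reach this height (z outside [6, 24.5]); Taking the union: only that combined region is present, so the union is just that shape — area = 159.10 mm². At z = 14.6: the cylinder is not intersected at this z (z outside [0, 9.5]); the cube at (13.5, 15.5) is present — its section is the full 26×30 rectangle (area 780.00 mm²); the cube at (9.5, 3) is present — its section is the full 30×6 rectangle (area 180.00 mm²); Taking the first minus the rest: the first operand is absent here, so nothing remains; the 8.5×19.5 cube at (0, 6.5) contributes its full rectangle (area 165.75 mm²); Merging all regions: only the 8.5×19.5 cube at (0, 6.5) is present, so the union is just that shape — area = 165.75 mm². Checking containment: at z = 14.6 the cross-section extends beyond the z = 5.4 cross-section by about 164.54 mm².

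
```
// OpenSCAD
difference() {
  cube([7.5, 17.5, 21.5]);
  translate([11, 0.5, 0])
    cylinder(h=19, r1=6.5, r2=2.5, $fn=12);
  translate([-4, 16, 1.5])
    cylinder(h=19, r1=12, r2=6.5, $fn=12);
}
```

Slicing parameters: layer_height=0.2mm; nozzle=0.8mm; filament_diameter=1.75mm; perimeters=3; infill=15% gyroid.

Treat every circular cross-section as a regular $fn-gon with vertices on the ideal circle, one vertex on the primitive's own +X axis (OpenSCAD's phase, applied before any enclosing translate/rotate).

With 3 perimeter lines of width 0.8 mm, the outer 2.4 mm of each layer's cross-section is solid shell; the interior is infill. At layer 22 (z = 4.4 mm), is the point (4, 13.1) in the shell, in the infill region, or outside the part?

outside

At z = 4.4 mm: the cube is present — its section is the full 7.5×17.5 rectangle; the cone at (11, 0.5) (r1=6.5→r2=2.5) has section circumradius 5.574 here — a regular 12-gon; the cone at (-4, 16): at t=0.153 of its height the radius interpolates to r₁+(r₂−r₁)t = 11.161, giving a regular 12-gon of that circumradius; Taking the first minus the rest: starting from the 7.5×17.5 cube, the cone at (11, 0.5) partially overlaps it — only the 6.62 mm² overlap (of its 93.20 mm²) is removed, clipping the outline; the cone at (-4, 16) partially overlaps it — only the 61.36 mm² overlap (of its 373.67 mm²) is removed, clipping the outline — 1 connected region. Overall, the cross-section is a single solid region. The nearest boundary edge runs (5.67, 10.42)→(7.16, 16.00); distance from the point to it = 2.30 mm. The point is not inside any of the regions above, so it lies outside the cross-section (2.30 mm from the nearest boundary).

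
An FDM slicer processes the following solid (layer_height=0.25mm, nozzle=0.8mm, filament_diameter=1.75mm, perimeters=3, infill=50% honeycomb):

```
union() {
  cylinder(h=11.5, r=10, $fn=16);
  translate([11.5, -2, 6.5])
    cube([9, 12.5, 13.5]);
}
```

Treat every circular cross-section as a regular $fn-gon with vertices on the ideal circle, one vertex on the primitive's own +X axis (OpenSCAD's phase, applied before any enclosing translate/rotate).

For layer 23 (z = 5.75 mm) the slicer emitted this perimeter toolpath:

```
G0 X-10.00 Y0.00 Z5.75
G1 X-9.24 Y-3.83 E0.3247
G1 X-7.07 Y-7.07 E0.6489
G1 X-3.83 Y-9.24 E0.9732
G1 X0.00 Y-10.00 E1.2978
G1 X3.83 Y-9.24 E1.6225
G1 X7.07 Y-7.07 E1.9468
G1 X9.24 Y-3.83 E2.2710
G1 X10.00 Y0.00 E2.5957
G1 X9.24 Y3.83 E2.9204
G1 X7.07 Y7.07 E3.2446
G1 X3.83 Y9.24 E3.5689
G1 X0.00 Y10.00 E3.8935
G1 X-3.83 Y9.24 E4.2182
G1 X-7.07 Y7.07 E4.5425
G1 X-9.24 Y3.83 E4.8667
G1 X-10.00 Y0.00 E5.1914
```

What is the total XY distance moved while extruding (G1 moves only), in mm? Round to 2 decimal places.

62.43 mm

Sum the Euclidean lengths of each G1 segment: total = 62.43 mm.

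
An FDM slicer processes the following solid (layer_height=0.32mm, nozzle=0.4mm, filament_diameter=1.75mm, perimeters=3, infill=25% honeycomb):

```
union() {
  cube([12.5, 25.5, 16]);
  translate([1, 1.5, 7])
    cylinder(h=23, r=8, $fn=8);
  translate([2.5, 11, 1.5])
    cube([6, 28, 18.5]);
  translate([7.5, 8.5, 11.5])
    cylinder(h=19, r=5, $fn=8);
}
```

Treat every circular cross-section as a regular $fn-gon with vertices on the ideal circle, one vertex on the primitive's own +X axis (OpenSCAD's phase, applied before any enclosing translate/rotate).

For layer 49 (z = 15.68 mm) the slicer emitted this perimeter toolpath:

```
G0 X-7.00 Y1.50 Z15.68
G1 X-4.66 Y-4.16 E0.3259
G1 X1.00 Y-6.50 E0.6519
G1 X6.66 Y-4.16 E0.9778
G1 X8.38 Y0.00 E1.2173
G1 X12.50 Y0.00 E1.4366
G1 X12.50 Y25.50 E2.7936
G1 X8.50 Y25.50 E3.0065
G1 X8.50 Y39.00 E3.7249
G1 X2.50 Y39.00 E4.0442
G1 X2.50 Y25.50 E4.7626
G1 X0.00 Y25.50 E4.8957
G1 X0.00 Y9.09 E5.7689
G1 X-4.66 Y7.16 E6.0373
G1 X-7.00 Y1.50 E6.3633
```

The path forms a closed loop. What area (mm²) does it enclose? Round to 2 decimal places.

Apply the shoelace formula to the sequence of (X, Y) vertices; enclosed area = 514.77 mm².

514.77 mm²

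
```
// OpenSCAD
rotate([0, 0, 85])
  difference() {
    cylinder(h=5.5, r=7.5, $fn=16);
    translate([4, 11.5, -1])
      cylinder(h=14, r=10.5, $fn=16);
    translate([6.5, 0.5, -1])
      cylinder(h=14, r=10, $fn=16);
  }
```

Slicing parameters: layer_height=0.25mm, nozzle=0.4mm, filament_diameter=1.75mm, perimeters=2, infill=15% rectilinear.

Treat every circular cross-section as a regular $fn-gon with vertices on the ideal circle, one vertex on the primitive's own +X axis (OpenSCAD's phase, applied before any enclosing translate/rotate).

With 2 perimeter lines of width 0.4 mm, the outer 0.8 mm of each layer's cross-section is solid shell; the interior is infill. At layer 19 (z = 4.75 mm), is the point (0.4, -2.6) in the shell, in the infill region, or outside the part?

At z = 4.75 mm: the cylinder: section is a regular 16-gon, circumradius r=7.5; the r=10.5 cylinder at (4, 11.5) contributes a regular 16-gon of circumradius 10.5; the r=10 cylinder at (6.5, 0.5) contributes a regular 16-gon of circumradius 10; Subtracting the remaining from the first: starting from the r=7.5 cylinder, the r=10.5 cylinder at (4, 11.5) partially overlaps it — only the 48.85 mm² overlap (of its 337.53 mm²) is removed, clipping the outline; the r=10 cylinder at (6.5, 0.5) partially overlaps it — only the 77.77 mm² overlap (of its 306.15 mm²) is removed, clipping the outline — 1 connected region; (rotated 85° about Z; rotation is an isometry so areas/perimeters/island counts are preserved). Overall, the cross-section is a single solid region. Undo the 85° rotation: the query point maps to (-2.555, -0.625) in the un-rotated model frame. The nearest boundary edge runs (-3.50, 0.50)→(-2.74, -3.33); distance from the point to it = 0.71 mm. The point is not inside any of the regions above, so it lies outside the cross-section (0.71 mm from the nearest boundary).

outside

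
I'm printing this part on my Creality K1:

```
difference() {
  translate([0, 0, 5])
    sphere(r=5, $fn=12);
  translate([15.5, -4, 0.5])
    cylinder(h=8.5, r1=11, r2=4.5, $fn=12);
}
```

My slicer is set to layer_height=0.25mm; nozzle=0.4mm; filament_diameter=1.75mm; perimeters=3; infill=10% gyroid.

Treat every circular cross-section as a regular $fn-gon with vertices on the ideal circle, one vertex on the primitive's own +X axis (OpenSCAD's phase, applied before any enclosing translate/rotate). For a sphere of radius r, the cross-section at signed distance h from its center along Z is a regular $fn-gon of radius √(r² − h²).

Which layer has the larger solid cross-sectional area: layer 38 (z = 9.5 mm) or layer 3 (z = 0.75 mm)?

Layer 38 (z = 9.5): the sphere: section is a regular 12-gon, circumradius = √(r²−h²) = √(5²−4.5²) = 2.179 (area = (12/2)·2.179²·sin(360°/12) = 14.25 mm²); the cone at (15.5, -4) is not intersected at this z (z outside [0.5, 9]); Subtracting the remaining from the first: none of the subtracted shapes is present at this height, so the r=5 sphere is unchanged — area = 14.25 mm². So its area = 14.25 mm². Layer 3 (z = 0.75): the sphere: section is a regular 12-gon, circumradius = √(r²−h²) = √(5²−4.25²) = 2.634 (area = (12/2)·2.634²·sin(360°/12) = 20.81 mm²); the cone at (15.5, -4) (r1=11→r2=4.5) has section circumradius 10.809 here — a regular 12-gon (area = (12/2)·10.809²·sin(360°/12) = 350.49 mm²); Taking the first minus the rest: starting from the r=5 sphere (20.81 mm²), the cone at (15.5, -4) misses the remaining region (no effect) — area = 20.81 mm². So its area = 20.81 mm². Layer 3 is larger (20.81 vs 14.25 mm²).

layer 3 (z = 0.75 mm)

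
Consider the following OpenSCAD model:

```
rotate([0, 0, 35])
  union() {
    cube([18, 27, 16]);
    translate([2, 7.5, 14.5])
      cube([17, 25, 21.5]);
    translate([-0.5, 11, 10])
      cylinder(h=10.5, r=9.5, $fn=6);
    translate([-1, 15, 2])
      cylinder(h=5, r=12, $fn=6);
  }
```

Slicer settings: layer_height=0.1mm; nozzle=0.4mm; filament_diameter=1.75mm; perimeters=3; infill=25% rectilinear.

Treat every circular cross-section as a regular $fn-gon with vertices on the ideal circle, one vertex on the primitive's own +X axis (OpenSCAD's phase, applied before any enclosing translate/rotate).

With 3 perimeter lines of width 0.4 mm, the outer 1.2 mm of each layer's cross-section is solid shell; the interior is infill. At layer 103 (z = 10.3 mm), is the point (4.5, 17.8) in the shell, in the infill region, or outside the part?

At z = 10.3 mm: the 18×27 cube contributes its full rectangle; the cube at (2, 7.5) does not reach this height (z outside [14.5, 36]); the cylinder at (-0.5, 11): section is a regular 6-gon, circumradius r=9.5; the cylinder at (-1, 15) does not reach this height (z outside [2, 7]); Combining (union): the regions partially overlap (shared area 109.01 mm²), so overlapping operands fuse into one piece — 1 connected region; (whole slice rotated 35° about Z — lengths, areas and connectivity unchanged). Overall, the cross-section is a single solid region. Undo the 35° rotation: the query point maps to (13.896, 12.000) in the un-rotated model frame. The nearest boundary edge runs (18.00, 27.00)→(18.00, 0.00); distance from the point to it = 4.10 mm. The point is inside the cross-section and 4.10 mm from the nearest boundary — more than the 1.2 mm shell width (3 × 0.4), so it's in the infill interior.

infill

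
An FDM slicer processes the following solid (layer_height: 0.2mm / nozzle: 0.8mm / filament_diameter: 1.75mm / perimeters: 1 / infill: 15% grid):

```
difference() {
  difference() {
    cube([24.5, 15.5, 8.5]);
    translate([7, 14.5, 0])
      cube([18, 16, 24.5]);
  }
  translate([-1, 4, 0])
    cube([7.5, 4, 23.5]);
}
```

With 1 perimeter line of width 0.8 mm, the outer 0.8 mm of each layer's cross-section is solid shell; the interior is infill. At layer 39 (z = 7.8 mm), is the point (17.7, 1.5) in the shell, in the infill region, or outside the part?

infill

At z = 7.8 mm: the cube is present — its section is the full 24.5×15.5 rectangle; the 18×16 cube at (7, 14.5) contributes its full rectangle; After the difference (first − rest): starting from the 24.5×15.5 cube, the 18×16 cube at (7, 14.5) partially overlaps it — only the 17.50 mm² overlap (of its 288.00 mm²) is removed, clipping the outline — 1 connected region; the 7.5×4 cube at (-1, 4) contributes its full rectangle; Taking the first minus the rest: starting from the result so far, the 7.5×4 cube at (-1, 4) partially overlaps it — only the 26.00 mm² overlap (of its 30.00 mm²) is removed, clipping the outline — 1 connected region. Overall, the cross-section is a single solid region. The nearest boundary edge runs (24.50, 0.00)→(0.00, 0.00); distance from the point to it = 1.50 mm. The point is inside the cross-section and 1.50 mm from the nearest boundary — more than the 0.8 mm shell width (1 × 0.8), so it's in the infill interior.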